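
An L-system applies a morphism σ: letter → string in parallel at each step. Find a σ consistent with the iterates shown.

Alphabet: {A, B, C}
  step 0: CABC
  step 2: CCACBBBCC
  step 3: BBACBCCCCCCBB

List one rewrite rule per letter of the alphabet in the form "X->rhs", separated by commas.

A->AC, B->CC, C->B

  step 2 ⇒ step 3: CCACBBBCC ⇒ B·B·AC·B·CC·CC·CC·B·B
    A ↦ AC
    B ↦ CC
    C ↦ B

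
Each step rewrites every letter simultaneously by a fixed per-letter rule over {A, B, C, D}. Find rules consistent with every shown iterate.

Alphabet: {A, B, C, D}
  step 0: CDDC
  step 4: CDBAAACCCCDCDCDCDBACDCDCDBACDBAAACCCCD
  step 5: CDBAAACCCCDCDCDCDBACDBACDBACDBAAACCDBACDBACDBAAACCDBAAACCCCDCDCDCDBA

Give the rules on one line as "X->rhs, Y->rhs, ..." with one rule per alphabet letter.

A->C, B->AA, C->CD, D->BA

  step 4 ⇒ step 5: CDBAAACCCCDCDCDCDBACDCDCDBACDBAAACCCCD ⇒ CD·BA·AA·C·C·C·CD·CD·CD·CD·BA·CD·BA·CD·BA·CD·BA·AA·C·CD·BA·CD·BA·CD·BA·AA·C·CD·BA·AA·C·C·C·CD·CD·CD·CD·BA
    A ↦ C
    B ↦ AA
    C ↦ CD
    D ↦ BA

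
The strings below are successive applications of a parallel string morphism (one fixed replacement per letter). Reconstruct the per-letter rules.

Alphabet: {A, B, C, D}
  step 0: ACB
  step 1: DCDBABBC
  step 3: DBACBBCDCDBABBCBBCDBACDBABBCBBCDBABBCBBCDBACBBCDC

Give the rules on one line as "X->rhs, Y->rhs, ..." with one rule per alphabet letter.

  step 0 ⇒ step 1: ACB ⇒ DC·DBA·BBC
    A ↦ DC
    B ↦ BBC
    C ↦ DBA
    D ↦ C  (constrained at step 1)

A->DC, B->BBC, C->DBA, D->C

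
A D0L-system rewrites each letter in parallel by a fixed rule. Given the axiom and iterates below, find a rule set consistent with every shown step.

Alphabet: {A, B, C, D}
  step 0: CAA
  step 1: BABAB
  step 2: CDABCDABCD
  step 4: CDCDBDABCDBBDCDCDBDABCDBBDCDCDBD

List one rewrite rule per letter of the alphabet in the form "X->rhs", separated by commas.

  step 1 ⇒ step 2: BABAB ⇒ CD·AB·CD·AB·CD
    A ↦ AB
    B ↦ CD
  step 0 ⇒ step 1: CAA ⇒ B·AB·AB
    C ↦ B
    D ↦ BD  (constrained at step 2)

A->AB, B->CD, C->B, D->BD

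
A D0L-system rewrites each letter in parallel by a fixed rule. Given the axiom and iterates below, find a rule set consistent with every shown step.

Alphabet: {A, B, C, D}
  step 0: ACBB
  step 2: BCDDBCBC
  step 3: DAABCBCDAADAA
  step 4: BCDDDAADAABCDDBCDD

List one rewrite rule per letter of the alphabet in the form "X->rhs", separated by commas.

  step 3 ⇒ step 4: DAABCBCDAADAA ⇒ BC·D·D·D·AA·D·AA·BC·D·D·BC·D·D
    A ↦ D
    B ↦ D
    C ↦ AA
    D ↦ BC

A->D, B->D, C->AA, D->BC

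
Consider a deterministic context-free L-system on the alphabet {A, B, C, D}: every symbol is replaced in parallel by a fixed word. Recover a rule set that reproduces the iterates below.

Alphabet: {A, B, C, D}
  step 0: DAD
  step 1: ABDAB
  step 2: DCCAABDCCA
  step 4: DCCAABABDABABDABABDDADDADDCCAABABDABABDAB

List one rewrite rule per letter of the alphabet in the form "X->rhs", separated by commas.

A->D, B->CCA, C->DDA, D->AB

  step 1 ⇒ step 2: ABDAB ⇒ D·CCA·AB·D·CCA
    A ↦ D
    B ↦ CCA
    D ↦ AB
    C ↦ DDA  (constrained at step 2)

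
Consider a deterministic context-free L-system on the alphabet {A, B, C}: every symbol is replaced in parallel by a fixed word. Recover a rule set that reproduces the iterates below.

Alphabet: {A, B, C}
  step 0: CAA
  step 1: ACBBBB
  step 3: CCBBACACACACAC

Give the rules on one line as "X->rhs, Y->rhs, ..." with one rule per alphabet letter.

A->BB, B->C, C->AC

  step 0 ⇒ step 1: CAA ⇒ AC·BB·BB
    A ↦ BB
    C ↦ AC
    B ↦ C  (constrained at step 1)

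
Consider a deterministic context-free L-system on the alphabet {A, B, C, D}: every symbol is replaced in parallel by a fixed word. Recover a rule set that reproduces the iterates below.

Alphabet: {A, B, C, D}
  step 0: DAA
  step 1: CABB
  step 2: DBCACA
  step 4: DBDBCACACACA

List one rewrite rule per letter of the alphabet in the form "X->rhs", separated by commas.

A->B, B->CA, C->D, D->CA

  step 1 ⇒ step 2: CABB ⇒ D·B·CA·CA
    A ↦ B
    B ↦ CA
    C ↦ D
  step 0 ⇒ step 1: DAA ⇒ CA·B·B
    D ↦ CA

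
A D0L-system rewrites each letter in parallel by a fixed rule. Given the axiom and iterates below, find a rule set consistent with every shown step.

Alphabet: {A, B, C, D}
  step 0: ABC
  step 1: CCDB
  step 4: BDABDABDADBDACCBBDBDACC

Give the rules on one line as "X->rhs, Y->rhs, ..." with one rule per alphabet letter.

A->CC, B->D, C->B, D->BDA

  step 0 ⇒ step 1: ABC ⇒ CC·D·B
    A ↦ CC
    B ↦ D
    C ↦ B
    D ↦ BDA  (constrained at step 1)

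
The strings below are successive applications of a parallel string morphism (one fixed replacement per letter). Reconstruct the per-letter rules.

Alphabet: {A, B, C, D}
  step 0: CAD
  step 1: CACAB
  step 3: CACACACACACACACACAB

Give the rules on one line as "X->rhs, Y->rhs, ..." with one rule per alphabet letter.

  step 0 ⇒ step 1: CAD ⇒ CA·CA·B
    A ↦ CA
    C ↦ CA
    D ↦ B
    B ↦ CD  (constrained at step 1)

A->CA, B->CD, C->CA, D->B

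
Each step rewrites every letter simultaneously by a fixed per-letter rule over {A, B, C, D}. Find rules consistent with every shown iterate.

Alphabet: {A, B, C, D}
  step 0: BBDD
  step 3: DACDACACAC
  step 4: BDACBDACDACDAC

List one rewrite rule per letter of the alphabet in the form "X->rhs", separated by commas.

A->D, B->C, C->AC, D->B

  step 3 ⇒ step 4: DACDACACAC ⇒ B·D·AC·B·D·AC·D·AC·D·AC
    A ↦ D
    C ↦ AC
    D ↦ B
    B ↦ C  (constrained at step 0)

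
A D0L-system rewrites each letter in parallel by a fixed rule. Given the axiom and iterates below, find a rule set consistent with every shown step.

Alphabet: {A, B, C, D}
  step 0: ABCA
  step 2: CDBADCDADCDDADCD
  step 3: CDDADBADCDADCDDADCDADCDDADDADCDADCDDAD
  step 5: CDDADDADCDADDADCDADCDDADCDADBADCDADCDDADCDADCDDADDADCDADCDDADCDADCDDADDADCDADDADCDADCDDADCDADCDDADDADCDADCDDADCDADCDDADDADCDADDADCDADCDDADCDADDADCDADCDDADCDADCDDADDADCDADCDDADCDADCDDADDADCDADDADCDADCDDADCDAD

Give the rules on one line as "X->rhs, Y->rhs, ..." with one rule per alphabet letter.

  step 2 ⇒ step 3: CDBADCDADCDDADCD ⇒ CD·DAD·BAD·C·DAD·CD·DAD·C·DAD·CD·DAD·DAD·C·DAD·CD·DAD
    A ↦ C
    B ↦ BAD
    C ↦ CD
    D ↦ DAD

A->C, B->BAD, C->CD, D->DAD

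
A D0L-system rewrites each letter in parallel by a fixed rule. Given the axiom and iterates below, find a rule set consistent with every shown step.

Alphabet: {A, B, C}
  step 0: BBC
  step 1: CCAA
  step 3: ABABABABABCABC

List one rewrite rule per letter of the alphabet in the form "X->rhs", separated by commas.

A->AB, B->C, C->AA

  step 0 ⇒ step 1: BBC ⇒ C·C·AA
    B ↦ C
    C ↦ AA
    A ↦ AB  (constrained at step 1)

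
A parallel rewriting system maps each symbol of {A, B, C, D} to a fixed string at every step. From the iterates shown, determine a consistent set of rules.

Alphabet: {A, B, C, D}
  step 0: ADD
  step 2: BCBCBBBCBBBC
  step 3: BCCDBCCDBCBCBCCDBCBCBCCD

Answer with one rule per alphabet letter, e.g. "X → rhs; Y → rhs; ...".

A->BB, B->BC, C->CD, D->AB

  step 2 ⇒ step 3: BCBCBBBCBBBC ⇒ BC·CD·BC·CD·BC·BC·BC·CD·BC·BC·BC·CD
    B ↦ BC
    C ↦ CD
    A ↦ BB  (constrained at step 0)
    D ↦ AB  (constrained at step 0)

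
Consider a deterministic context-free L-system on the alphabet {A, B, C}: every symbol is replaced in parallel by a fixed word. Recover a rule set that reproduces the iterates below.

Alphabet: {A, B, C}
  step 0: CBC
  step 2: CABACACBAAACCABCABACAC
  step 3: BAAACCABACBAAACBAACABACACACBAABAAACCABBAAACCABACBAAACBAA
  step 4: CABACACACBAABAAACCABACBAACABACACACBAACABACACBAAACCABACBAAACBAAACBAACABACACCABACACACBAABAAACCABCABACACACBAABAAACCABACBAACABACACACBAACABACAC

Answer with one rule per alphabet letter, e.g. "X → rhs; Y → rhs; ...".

A->AC, B->CAB, C->BAA

  step 3 ⇒ step 4: BAAACCABACBAAACBAACABACACACBAABAAACCABBAAACCABACBAAACBAA ⇒ CAB·AC·AC·AC·BAA·BAA·AC·CAB·AC·BAA·CAB·AC·AC·AC·BAA·CAB·AC·AC·BAA·AC·CAB·AC·BAA·AC·BAA·AC·BAA·CAB·AC·AC·CAB·AC·AC·AC·BAA·BAA·AC·CAB·CAB·AC·AC·AC·BAA·BAA·AC·CAB·AC·BAA·CAB·AC·AC·AC·BAA·CAB·AC·AC
    A ↦ AC
    B ↦ CAB
    C ↦ BAA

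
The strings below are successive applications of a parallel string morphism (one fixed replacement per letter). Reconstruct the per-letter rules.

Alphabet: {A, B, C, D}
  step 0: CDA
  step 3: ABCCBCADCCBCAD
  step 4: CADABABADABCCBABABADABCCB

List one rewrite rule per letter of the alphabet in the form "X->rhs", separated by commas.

A->C, B->AD, C->AB, D->CB

  step 3 ⇒ step 4: ABCCBCADCCBCAD ⇒ C·AD·AB·AB·AD·AB·C·CB·AB·AB·AD·AB·C·CB
    A ↦ C
    B ↦ AD
    C ↦ AB
    D ↦ CB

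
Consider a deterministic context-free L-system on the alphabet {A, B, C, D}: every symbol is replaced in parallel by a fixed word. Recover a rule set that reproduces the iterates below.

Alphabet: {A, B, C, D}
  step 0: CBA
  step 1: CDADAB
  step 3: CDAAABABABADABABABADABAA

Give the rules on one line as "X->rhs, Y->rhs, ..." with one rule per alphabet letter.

  step 0 ⇒ step 1: CBA ⇒ CD·AD·AB
    A ↦ AB
    B ↦ AD
    C ↦ CD
    D ↦ AA  (constrained at step 1)

A->AB, B->AD, C->CD, D->AA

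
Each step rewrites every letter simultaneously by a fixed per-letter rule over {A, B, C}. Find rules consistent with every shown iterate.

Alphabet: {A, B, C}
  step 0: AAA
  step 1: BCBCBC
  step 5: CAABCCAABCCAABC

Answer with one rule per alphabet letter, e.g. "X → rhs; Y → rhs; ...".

A->BC, B->C, C->A

  step 0 ⇒ step 1: AAA ⇒ BC·BC·BC
    A ↦ BC
    B ↦ C  (constrained at step 1)
    C ↦ A  (constrained at step 1)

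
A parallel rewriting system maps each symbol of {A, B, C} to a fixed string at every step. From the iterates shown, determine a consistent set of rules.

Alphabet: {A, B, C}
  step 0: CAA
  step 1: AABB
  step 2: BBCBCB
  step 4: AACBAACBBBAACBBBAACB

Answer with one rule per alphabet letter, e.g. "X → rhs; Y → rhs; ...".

  step 1 ⇒ step 2: AABB ⇒ B·B·CB·CB
    A ↦ B
    B ↦ CB
  step 0 ⇒ step 1: CAA ⇒ AA·B·B
    C ↦ AA

A->B, B->CB, C->AA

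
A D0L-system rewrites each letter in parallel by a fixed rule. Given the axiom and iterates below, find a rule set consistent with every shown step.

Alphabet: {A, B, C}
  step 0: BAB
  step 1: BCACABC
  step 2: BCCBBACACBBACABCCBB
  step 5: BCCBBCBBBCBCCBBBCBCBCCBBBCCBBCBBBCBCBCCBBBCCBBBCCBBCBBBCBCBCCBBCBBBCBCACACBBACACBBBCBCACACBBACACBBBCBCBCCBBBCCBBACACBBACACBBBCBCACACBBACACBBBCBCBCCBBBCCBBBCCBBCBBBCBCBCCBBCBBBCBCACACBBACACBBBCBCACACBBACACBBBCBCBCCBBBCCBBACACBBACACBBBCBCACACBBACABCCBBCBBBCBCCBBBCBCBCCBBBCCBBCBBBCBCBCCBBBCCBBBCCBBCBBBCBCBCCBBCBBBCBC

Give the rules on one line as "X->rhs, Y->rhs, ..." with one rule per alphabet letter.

A->ACA, B->BC, C->CBB

  step 1 ⇒ step 2: BCACABC ⇒ BC·CBB·ACA·CBB·ACA·BC·CBB
    A ↦ ACA
    B ↦ BC
    C ↦ CBB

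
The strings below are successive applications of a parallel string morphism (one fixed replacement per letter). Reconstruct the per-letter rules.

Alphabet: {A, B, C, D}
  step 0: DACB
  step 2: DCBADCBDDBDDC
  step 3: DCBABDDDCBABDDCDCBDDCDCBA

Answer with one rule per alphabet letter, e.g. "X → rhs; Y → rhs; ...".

  step 2 ⇒ step 3: DCBADCBDDBDDC ⇒ DC·BA·BD·D·DC·BA·BD·DC·DC·BD·DC·DC·BA
    A ↦ D
    B ↦ BD
    C ↦ BA
    D ↦ DC

A->D, B->BD, C->BA, D->DC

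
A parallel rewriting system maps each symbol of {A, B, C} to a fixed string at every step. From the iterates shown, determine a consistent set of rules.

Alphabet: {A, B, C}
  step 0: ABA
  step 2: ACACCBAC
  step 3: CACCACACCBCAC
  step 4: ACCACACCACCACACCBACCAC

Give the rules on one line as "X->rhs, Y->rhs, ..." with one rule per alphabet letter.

  step 3 ⇒ step 4: CACCACACCBCAC ⇒ AC·C·AC·AC·C·AC·C·AC·AC·CB·AC·C·AC
    A ↦ C
    B ↦ CB
    C ↦ AC

A->C, B->CB, C->AC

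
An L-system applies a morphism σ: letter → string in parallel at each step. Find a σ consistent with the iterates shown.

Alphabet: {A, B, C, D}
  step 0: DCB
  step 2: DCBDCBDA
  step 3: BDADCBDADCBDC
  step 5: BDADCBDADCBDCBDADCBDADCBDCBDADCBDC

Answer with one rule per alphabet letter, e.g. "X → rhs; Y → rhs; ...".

  step 2 ⇒ step 3: DCBDCBDA ⇒ BD·A·DC·BD·A·DC·BD·C
    A ↦ C
    B ↦ DC
    C ↦ A
    D ↦ BD

A->C, B->DC, C->A, D->BD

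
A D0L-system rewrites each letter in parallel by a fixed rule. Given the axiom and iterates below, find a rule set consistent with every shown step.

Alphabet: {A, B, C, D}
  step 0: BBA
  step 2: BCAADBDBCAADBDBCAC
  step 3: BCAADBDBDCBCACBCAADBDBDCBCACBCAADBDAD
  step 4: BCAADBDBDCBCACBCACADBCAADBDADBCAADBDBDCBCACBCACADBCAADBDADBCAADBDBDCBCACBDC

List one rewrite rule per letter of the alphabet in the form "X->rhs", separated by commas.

  step 3 ⇒ step 4: BCAADBDBDCBCACBCAADBDBDCBCACBCAADBDAD ⇒ BCA·AD·BD·BD·C·BCA·C·BCA·C·AD·BCA·AD·BD·AD·BCA·AD·BD·BD·C·BCA·C·BCA·C·AD·BCA·AD·BD·AD·BCA·AD·BD·BD·C·BCA·C·BD·C
    A ↦ BD
    B ↦ BCA
    C ↦ AD
    D ↦ C

A->BD, B->BCA, C->AD, D->C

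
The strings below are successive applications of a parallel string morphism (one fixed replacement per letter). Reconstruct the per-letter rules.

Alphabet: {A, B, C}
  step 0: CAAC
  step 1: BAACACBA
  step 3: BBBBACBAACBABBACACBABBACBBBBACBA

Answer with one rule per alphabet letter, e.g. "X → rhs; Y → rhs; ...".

A->AC, B->BB, C->BA

  step 0 ⇒ step 1: CAAC ⇒ BA·AC·AC·BA
    A ↦ AC
    C ↦ BA
    B ↦ BB  (constrained at step 1)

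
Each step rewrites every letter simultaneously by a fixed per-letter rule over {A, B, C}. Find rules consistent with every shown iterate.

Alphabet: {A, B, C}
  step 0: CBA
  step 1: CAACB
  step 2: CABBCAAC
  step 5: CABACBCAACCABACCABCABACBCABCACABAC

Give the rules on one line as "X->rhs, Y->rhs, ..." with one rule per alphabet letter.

  step 1 ⇒ step 2: CAACB ⇒ CA·B·B·CA·AC
    A ↦ B
    B ↦ AC
    C ↦ CA

A->B, B->AC, C->CA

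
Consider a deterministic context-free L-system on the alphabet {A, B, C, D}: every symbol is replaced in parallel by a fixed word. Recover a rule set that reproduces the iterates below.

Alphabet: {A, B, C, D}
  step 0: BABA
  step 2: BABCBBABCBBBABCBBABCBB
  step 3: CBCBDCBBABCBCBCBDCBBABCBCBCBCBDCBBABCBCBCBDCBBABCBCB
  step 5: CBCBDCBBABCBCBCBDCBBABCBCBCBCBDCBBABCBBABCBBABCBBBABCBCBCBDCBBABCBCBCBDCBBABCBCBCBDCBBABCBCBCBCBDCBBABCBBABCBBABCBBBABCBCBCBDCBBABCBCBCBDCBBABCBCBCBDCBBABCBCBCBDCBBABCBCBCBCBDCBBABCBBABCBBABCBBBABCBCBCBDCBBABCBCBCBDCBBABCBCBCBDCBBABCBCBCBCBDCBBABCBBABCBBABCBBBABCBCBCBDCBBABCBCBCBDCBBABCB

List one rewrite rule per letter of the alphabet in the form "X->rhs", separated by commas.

  step 2 ⇒ step 3: BABCBBABCBBBABCBBABCBB ⇒ CB·CBD·CB·BAB·CB·CB·CBD·CB·BAB·CB·CB·CB·CBD·CB·BAB·CB·CB·CBD·CB·BAB·CB·CB
    A ↦ CBD
    B ↦ CB
    C ↦ BAB
    D ↦ B  (constrained at step 3)

A->CBD, B->CB, C->BAB, D->B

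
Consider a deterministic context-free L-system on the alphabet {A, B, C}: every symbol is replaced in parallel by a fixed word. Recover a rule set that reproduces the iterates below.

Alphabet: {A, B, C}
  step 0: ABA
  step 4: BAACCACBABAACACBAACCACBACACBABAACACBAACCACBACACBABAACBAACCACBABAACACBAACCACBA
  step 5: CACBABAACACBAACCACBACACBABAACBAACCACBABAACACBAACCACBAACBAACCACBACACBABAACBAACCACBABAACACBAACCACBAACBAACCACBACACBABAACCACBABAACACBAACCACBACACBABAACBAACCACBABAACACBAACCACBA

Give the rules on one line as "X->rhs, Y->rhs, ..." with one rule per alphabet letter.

  step 4 ⇒ step 5: BAACCACBABAACACBAACCACBACACBABAACACBAACCACBACACBABAACBAACCACBABAACACBAACCACBA ⇒ CAC·BA·BA·AC·AC·BA·AC·CAC·BA·CAC·BA·BA·AC·BA·AC·CAC·BA·BA·AC·AC·BA·AC·CAC·BA·AC·BA·AC·CAC·BA·CAC·BA·BA·AC·BA·AC·CAC·BA·BA·AC·AC·BA·AC·CAC·BA·AC·BA·AC·CAC·BA·CAC·BA·BA·AC·CAC·BA·BA·AC·AC·BA·AC·CAC·BA·CAC·BA·BA·AC·BA·AC·CAC·BA·BA·AC·AC·BA·AC·CAC·BA
    A ↦ BA
    B ↦ CAC
    C ↦ AC

A->BA, B->CAC, C->AC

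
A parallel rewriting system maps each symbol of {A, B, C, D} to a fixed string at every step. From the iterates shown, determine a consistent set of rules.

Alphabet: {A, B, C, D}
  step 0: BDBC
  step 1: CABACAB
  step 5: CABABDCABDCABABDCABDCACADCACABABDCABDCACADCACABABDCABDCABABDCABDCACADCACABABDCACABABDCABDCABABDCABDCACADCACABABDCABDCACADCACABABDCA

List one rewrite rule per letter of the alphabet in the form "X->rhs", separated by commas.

A->DCA, B->CA, C->B, D->BA

  step 0 ⇒ step 1: BDBC ⇒ CA·BA·CA·B
    B ↦ CA
    C ↦ B
    D ↦ BA
    A ↦ DCA  (constrained at step 1)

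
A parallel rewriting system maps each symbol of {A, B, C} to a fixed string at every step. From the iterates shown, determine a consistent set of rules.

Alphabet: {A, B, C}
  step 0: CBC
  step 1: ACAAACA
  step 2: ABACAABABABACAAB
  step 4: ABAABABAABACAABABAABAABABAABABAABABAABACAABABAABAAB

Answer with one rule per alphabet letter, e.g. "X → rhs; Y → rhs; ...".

  step 1 ⇒ step 2: ACAAACA ⇒ AB·ACA·AB·AB·AB·ACA·AB
    A ↦ AB
    C ↦ ACA
  step 0 ⇒ step 1: CBC ⇒ ACA·A·ACA
    B ↦ A

A->AB, B->A, C->ACA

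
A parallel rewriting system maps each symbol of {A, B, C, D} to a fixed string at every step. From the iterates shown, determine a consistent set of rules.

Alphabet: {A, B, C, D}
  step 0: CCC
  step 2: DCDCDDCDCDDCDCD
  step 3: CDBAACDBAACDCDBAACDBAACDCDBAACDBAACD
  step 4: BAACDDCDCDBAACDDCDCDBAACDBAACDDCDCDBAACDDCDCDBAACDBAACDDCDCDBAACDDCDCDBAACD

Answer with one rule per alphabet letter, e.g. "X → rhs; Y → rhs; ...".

  step 3 ⇒ step 4: CDBAACDBAACDCDBAACDBAACDCDBAACDBAACD ⇒ BAA·CD·D·CD·CD·BAA·CD·D·CD·CD·BAA·CD·BAA·CD·D·CD·CD·BAA·CD·D·CD·CD·BAA·CD·BAA·CD·D·CD·CD·BAA·CD·D·CD·CD·BAA·CD
    A ↦ CD
    B ↦ D
    C ↦ BAA
    D ↦ CD

A->CD, B->D, C->BAA, D->CD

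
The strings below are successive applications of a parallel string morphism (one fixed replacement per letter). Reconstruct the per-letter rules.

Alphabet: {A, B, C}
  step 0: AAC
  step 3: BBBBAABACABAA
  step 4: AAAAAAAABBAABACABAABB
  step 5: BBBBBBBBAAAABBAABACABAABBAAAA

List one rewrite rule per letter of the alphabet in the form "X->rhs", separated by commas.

A->B, B->AA, C->ACA

  step 4 ⇒ step 5: AAAAAAAABBAABACABAABB ⇒ B·B·B·B·B·B·B·B·AA·AA·B·B·AA·B·ACA·B·AA·B·B·AA·AA
    A ↦ B
    B ↦ AA
    C ↦ ACA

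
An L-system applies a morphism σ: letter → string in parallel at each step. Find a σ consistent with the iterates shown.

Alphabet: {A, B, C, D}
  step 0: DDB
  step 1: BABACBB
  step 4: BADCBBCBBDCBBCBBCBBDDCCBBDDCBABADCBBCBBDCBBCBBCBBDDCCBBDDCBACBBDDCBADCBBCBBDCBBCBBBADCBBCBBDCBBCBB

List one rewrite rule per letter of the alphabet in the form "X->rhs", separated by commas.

  step 0 ⇒ step 1: DDB ⇒ BA·BA·CBB
    B ↦ CBB
    D ↦ BA
    A ↦ DDC  (constrained at step 1)
    C ↦ D  (constrained at step 1)

A->DDC, B->CBB, C->D, D->BA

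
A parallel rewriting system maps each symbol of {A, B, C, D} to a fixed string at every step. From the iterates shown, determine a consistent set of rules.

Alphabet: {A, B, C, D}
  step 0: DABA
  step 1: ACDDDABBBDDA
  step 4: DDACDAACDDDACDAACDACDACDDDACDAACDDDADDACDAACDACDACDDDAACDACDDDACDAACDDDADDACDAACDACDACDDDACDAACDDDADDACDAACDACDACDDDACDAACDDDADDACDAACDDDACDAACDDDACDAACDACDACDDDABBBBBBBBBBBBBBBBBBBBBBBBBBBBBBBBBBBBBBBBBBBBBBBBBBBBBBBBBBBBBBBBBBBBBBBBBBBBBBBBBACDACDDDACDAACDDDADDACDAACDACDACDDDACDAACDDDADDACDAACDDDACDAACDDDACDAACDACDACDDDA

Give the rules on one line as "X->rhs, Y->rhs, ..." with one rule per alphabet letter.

A->DDA, B->BBB, C->CDA, D->ACD

  step 0 ⇒ step 1: DABA ⇒ ACD·DDA·BBB·DDA
    A ↦ DDA
    B ↦ BBB
    D ↦ ACD
    C ↦ CDA  (constrained at step 1)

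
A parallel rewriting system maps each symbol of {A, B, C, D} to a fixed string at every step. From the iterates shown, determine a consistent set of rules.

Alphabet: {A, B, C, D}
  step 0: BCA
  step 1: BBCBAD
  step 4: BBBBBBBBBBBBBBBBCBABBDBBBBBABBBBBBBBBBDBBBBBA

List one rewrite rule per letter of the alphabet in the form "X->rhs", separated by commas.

  step 0 ⇒ step 1: BCA ⇒ BB·CBA·D
    A ↦ D
    B ↦ BB
    C ↦ CBA
    D ↦ BA  (constrained at step 1)

A->D, B->BB, C->CBA, D->BA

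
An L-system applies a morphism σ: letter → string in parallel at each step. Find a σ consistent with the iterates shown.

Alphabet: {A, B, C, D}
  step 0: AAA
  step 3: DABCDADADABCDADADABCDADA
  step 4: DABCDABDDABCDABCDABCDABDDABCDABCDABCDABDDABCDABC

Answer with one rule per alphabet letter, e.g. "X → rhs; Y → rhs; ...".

A->BC, B->DA, C->BD, D->DA

  step 3 ⇒ step 4: DABCDADADABCDADADABCDADA ⇒ DA·BC·DA·BD·DA·BC·DA·BC·DA·BC·DA·BD·DA·BC·DA·BC·DA·BC·DA·BD·DA·BC·DA·BC
    A ↦ BC
    B ↦ DA
    C ↦ BD
    D ↦ DA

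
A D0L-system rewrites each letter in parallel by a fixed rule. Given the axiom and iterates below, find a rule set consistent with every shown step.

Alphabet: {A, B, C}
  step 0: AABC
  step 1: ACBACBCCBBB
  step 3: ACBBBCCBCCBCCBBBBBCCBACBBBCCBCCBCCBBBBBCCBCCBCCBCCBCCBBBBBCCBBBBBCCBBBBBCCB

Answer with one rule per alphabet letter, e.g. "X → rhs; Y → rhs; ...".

A->ACB, B->CCB, C->BB

  step 0 ⇒ step 1: AABC ⇒ ACB·ACB·CCB·BB
    A ↦ ACB
    B ↦ CCB
    C ↦ BB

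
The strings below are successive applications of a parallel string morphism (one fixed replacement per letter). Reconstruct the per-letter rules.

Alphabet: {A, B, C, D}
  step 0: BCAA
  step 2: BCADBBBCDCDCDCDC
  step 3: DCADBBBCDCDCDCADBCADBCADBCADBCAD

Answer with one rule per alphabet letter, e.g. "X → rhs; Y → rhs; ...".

  step 2 ⇒ step 3: BCADBBBCDCDCDCDC ⇒ DC·AD·BB·BC·DC·DC·DC·AD·BC·AD·BC·AD·BC·AD·BC·AD
    A ↦ BB
    B ↦ DC
    C ↦ AD
    D ↦ BC

A->BB, B->DC, C->AD, D->BC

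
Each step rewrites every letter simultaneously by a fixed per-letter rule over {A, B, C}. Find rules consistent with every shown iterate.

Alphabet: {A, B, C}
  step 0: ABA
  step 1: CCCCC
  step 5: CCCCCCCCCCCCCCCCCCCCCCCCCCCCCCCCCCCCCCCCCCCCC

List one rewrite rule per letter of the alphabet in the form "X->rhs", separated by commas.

A->CC, B->C, C->BA

  step 0 ⇒ step 1: ABA ⇒ CC·C·CC
    A ↦ CC
    B ↦ C
    C ↦ BA  (constrained at step 1)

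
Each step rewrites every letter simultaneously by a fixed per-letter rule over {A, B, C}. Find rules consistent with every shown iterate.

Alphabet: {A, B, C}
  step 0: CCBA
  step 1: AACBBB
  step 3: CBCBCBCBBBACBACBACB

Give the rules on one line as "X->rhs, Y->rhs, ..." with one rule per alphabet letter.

A->BB, B->CB, C->A

  step 0 ⇒ step 1: CCBA ⇒ A·A·CB·BB
    A ↦ BB
    B ↦ CB
    C ↦ A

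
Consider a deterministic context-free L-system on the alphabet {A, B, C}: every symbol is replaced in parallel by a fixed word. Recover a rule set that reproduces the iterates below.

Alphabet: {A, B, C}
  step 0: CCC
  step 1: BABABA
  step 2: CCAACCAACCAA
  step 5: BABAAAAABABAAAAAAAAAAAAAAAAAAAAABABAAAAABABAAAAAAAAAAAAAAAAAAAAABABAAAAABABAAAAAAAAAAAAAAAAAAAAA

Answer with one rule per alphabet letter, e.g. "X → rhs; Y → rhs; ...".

  step 1 ⇒ step 2: BABABA ⇒ CC·AA·CC·AA·CC·AA
    A ↦ AA
    B ↦ CC
  step 0 ⇒ step 1: CCC ⇒ BA·BA·BA
    C ↦ BA

A->AA, B->CC, C->BA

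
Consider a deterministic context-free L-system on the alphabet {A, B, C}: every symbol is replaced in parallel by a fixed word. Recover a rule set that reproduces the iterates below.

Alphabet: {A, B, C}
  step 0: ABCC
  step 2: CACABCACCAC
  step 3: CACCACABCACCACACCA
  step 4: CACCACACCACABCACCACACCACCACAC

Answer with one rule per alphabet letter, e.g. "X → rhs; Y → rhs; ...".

A->C, B->AB, C->CA

  step 3 ⇒ step 4: CACCACABCACCACACCA ⇒ CA·C·CA·CA·C·CA·C·AB·CA·C·CA·CA·C·CA·C·CA·CA·C
    A ↦ C
    B ↦ AB
    C ↦ CA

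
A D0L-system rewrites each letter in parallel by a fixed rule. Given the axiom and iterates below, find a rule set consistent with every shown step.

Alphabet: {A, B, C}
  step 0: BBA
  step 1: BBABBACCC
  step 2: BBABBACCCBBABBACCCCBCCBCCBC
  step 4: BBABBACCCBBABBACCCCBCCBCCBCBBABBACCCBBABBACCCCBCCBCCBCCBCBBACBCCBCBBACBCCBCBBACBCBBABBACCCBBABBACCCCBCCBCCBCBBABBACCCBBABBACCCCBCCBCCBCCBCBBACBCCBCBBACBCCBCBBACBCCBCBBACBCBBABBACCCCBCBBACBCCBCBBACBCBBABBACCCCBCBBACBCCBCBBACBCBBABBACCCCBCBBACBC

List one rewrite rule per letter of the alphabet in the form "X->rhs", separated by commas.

A->CCC, B->BBA, C->CBC

  step 1 ⇒ step 2: BBABBACCC ⇒ BBA·BBA·CCC·BBA·BBA·CCC·CBC·CBC·CBC
    A ↦ CCC
    B ↦ BBA
    C ↦ CBC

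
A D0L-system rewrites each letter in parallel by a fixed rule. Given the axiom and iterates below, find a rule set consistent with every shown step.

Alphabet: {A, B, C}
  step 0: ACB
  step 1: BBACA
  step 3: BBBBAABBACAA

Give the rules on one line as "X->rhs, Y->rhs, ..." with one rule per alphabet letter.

A->BB, B->A, C->AC

  step 0 ⇒ step 1: ACB ⇒ BB·AC·A
    A ↦ BB
    B ↦ A
    C ↦ AC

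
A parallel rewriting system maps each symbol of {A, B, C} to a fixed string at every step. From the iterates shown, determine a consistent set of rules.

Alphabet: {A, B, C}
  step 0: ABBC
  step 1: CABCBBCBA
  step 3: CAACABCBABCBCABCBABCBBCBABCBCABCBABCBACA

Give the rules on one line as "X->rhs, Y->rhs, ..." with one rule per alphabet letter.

A->CA, B->BCB, C->A

  step 0 ⇒ step 1: ABBC ⇒ CA·BCB·BCB·A
    A ↦ CA
    B ↦ BCB
    C ↦ A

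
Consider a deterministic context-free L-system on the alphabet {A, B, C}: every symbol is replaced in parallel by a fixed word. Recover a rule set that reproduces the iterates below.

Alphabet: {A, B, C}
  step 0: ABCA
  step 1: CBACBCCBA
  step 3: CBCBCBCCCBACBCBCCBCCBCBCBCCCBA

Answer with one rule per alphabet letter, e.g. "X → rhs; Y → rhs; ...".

A->CBA, B->C, C->BC

  step 0 ⇒ step 1: ABCA ⇒ CBA·C·BC·CBA
    A ↦ CBA
    B ↦ C
    C ↦ BC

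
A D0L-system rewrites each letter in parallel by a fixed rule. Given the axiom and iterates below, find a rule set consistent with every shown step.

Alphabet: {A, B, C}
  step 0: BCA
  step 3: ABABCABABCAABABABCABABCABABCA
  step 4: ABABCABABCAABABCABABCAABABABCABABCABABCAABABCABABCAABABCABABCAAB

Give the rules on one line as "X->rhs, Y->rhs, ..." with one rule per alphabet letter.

  step 3 ⇒ step 4: ABABCABABCAABABABCABABCABABCA ⇒ AB·ABC·AB·ABC·A·AB·ABC·AB·ABC·A·AB·AB·ABC·AB·ABC·AB·ABC·A·AB·ABC·AB·ABC·A·AB·ABC·AB·ABC·A·AB
    A ↦ AB
    B ↦ ABC
    C ↦ A

A->AB, B->ABC, C->A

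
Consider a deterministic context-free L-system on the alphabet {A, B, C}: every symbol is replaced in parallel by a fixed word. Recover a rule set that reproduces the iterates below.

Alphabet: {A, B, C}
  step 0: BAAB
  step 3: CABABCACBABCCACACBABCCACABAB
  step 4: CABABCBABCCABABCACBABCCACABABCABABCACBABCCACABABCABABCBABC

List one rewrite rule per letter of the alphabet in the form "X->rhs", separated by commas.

  step 3 ⇒ step 4: CABABCACBABCCACACBABCCACABAB ⇒ CA·BAB·C·BAB·C·CA·BAB·CA·C·BAB·C·CA·CA·BAB·CA·BAB·CA·C·BAB·C·CA·CA·BAB·CA·BAB·C·BAB·C
    A ↦ BAB
    B ↦ C
    C ↦ CA

A->BAB, B->C, C->CA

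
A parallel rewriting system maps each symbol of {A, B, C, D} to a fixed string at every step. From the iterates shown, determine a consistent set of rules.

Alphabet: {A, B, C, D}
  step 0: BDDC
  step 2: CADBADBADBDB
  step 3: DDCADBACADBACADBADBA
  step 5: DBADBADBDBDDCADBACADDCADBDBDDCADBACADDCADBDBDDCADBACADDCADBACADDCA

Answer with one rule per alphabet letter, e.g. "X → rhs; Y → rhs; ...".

  step 2 ⇒ step 3: CADBADBADBDB ⇒ DD·CA·DB·A·CA·DB·A·CA·DB·A·DB·A
    A ↦ CA
    B ↦ A
    C ↦ DD
    D ↦ DB

A->CA, B->A, C->DD, D->DB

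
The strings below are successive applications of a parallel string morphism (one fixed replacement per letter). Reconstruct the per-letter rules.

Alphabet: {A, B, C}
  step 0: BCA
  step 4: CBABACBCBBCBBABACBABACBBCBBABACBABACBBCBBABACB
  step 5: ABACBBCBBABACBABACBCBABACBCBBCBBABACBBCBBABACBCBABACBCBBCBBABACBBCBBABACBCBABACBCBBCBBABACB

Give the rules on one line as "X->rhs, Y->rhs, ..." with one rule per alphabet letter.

A->B, B->CB, C->ABA

  step 4 ⇒ step 5: CBABACBCBBCBBABACBABACBBCBBABACBABACBBCBBABACB ⇒ ABA·CB·B·CB·B·ABA·CB·ABA·CB·CB·ABA·CB·CB·B·CB·B·ABA·CB·B·CB·B·ABA·CB·CB·ABA·CB·CB·B·CB·B·ABA·CB·B·CB·B·ABA·CB·CB·ABA·CB·CB·B·CB·B·ABA·CB
    A ↦ B
    B ↦ CB
    C ↦ ABA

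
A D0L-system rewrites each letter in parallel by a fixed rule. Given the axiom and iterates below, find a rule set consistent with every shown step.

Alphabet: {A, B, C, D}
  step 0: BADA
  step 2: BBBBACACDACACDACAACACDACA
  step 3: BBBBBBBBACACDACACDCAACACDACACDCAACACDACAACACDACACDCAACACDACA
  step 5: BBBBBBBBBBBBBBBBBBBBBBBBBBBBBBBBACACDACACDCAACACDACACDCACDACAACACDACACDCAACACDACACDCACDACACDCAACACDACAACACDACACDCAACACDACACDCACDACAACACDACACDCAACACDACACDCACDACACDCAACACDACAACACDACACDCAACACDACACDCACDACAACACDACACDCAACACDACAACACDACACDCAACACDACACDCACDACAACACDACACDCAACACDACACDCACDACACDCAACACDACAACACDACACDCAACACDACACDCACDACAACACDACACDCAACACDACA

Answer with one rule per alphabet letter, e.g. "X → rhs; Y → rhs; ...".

  step 2 ⇒ step 3: BBBBACACDACACDACAACACDACA ⇒ BB·BB·BB·BB·ACA·CD·ACA·CD·CA·ACA·CD·ACA·CD·CA·ACA·CD·ACA·ACA·CD·ACA·CD·CA·ACA·CD·ACA
    A ↦ ACA
    B ↦ BB
    C ↦ CD
    D ↦ CA

A->ACA, B->BB, C->CD, D->CA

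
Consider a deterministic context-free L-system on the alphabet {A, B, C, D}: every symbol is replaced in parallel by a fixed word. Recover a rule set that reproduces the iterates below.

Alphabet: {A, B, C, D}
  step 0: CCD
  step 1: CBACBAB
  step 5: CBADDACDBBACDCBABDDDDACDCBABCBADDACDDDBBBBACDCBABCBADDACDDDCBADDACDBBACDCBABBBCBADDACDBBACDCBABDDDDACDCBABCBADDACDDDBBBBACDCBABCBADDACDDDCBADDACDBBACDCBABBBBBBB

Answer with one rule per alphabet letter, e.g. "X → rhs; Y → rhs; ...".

A->ACD, B->DD, C->CBA, D->B

  step 0 ⇒ step 1: CCD ⇒ CBA·CBA·B
    C ↦ CBA
    D ↦ B
    A ↦ ACD  (constrained at step 1)
    B ↦ DD  (constrained at step 1)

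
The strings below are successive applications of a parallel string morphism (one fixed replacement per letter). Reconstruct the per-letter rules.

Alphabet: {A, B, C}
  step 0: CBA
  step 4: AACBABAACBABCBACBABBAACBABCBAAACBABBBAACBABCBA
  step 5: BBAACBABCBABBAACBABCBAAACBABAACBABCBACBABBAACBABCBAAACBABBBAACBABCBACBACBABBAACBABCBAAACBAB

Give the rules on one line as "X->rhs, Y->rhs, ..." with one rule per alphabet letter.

  step 4 ⇒ step 5: AACBABAACBABCBACBABBAACBABCBAAACBABBBAACBABCBA ⇒ B·B·AA·CBA·B·CBA·B·B·AA·CBA·B·CBA·AA·CBA·B·AA·CBA·B·CBA·CBA·B·B·AA·CBA·B·CBA·AA·CBA·B·B·B·AA·CBA·B·CBA·CBA·CBA·B·B·AA·CBA·B·CBA·AA·CBA·B
    A ↦ B
    B ↦ CBA
    C ↦ AA

A->B, B->CBA, C->AA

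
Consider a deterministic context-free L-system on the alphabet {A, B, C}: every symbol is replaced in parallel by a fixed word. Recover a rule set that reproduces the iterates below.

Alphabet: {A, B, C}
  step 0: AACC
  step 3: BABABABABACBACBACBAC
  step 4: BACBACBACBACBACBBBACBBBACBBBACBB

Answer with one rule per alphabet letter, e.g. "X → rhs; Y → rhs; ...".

A->C, B->BA, C->BB

  step 3 ⇒ step 4: BABABABABACBACBACBAC ⇒ BA·C·BA·C·BA·C·BA·C·BA·C·BB·BA·C·BB·BA·C·BB·BA·C·BB
    A ↦ C
    B ↦ BA
    C ↦ BB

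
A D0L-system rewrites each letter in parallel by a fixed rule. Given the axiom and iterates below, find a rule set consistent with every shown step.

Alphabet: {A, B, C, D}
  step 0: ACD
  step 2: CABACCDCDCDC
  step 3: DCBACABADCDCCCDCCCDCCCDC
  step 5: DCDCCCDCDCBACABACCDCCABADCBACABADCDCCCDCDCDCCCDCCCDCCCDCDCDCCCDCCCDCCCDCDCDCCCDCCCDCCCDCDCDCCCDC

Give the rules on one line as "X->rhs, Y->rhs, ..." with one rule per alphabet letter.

A->BA, B->CA, C->DC, D->CC

  step 2 ⇒ step 3: CABACCDCDCDC ⇒ DC·BA·CA·BA·DC·DC·CC·DC·CC·DC·CC·DC
    A ↦ BA
    B ↦ CA
    C ↦ DC
    D ↦ CC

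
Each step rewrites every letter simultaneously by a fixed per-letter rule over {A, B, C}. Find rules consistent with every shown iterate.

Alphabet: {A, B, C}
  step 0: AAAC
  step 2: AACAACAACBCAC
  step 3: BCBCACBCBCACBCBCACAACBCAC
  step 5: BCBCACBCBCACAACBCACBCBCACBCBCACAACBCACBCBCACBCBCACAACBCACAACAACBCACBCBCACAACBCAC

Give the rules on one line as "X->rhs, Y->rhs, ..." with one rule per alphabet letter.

A->BC, B->A, C->AC

  step 2 ⇒ step 3: AACAACAACBCAC ⇒ BC·BC·AC·BC·BC·AC·BC·BC·AC·A·AC·BC·AC
    A ↦ BC
    B ↦ A
    C ↦ AC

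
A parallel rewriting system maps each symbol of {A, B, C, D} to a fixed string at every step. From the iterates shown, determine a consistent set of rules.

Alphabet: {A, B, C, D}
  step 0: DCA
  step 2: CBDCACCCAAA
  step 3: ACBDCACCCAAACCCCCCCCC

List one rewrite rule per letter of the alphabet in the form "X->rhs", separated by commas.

A->CCC, B->C, C->A, D->BDC

  step 2 ⇒ step 3: CBDCACCCAAA ⇒ A·C·BDC·A·CCC·A·A·A·CCC·CCC·CCC
    A ↦ CCC
    B ↦ C
    C ↦ A
    D ↦ BDC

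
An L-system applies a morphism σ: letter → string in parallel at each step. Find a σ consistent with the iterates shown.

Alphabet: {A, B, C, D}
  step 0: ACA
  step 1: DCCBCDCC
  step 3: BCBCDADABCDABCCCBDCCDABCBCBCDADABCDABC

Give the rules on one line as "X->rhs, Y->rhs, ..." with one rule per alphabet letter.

A->DCC, B->DA, C->BC, D->CCB

  step 0 ⇒ step 1: ACA ⇒ DCC·BC·DCC
    A ↦ DCC
    C ↦ BC
    B ↦ DA  (constrained at step 1)
    D ↦ CCB  (constrained at step 1)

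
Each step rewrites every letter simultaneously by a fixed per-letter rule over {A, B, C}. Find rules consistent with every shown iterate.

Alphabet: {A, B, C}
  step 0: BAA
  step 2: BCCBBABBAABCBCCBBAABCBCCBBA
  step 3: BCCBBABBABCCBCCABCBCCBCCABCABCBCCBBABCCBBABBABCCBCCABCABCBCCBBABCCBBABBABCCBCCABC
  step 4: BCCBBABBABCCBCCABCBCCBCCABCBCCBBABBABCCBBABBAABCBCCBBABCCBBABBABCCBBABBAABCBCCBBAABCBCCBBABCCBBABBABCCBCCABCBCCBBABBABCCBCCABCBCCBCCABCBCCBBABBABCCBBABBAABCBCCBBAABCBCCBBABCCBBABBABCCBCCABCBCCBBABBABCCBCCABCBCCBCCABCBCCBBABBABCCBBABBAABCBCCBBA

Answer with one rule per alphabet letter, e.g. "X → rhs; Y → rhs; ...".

  step 3 ⇒ step 4: BCCBBABBABCCBCCABCBCCBCCABCABCBCCBBABCCBBABBABCCBCCABCABCBCCBBABCCBBABBABCCBCCABC ⇒ BCC·BBA·BBA·BCC·BCC·ABC·BCC·BCC·ABC·BCC·BBA·BBA·BCC·BBA·BBA·ABC·BCC·BBA·BCC·BBA·BBA·BCC·BBA·BBA·ABC·BCC·BBA·ABC·BCC·BBA·BCC·BBA·BBA·BCC·BCC·ABC·BCC·BBA·BBA·BCC·BCC·ABC·BCC·BCC·ABC·BCC·BBA·BBA·BCC·BBA·BBA·ABC·BCC·BBA·ABC·BCC·BBA·BCC·BBA·BBA·BCC·BCC·ABC·BCC·BBA·BBA·BCC·BCC·ABC·BCC·BCC·ABC·BCC·BBA·BBA·BCC·BBA·BBA·ABC·BCC·BBA
    A ↦ ABC
    B ↦ BCC
    C ↦ BBA

A->ABC, B->BCC, C->BBA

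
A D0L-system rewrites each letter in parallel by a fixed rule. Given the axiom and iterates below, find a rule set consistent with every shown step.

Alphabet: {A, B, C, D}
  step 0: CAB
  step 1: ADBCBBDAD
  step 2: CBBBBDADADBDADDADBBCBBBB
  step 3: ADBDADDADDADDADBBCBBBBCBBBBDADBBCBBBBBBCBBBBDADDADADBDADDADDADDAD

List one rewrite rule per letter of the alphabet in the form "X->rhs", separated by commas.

A->CBB, B->DAD, C->ADB, D->BB

  step 2 ⇒ step 3: CBBBBDADADBDADDADBBCBBBB ⇒ ADB·DAD·DAD·DAD·DAD·BB·CBB·BB·CBB·BB·DAD·BB·CBB·BB·BB·CBB·BB·DAD·DAD·ADB·DAD·DAD·DAD·DAD
    A ↦ CBB
    B ↦ DAD
    C ↦ ADB
    D ↦ BB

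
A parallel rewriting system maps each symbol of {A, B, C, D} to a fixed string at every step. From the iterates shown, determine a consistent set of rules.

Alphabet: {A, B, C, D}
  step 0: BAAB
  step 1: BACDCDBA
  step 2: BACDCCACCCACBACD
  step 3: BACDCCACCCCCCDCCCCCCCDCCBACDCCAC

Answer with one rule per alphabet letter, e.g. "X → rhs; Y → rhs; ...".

  step 2 ⇒ step 3: BACDCCACCCACBACD ⇒ BA·CD·CC·AC·CC·CC·CD·CC·CC·CC·CD·CC·BA·CD·CC·AC
    A ↦ CD
    B ↦ BA
    C ↦ CC
    D ↦ AC

A->CD, B->BA, C->CC, D->AC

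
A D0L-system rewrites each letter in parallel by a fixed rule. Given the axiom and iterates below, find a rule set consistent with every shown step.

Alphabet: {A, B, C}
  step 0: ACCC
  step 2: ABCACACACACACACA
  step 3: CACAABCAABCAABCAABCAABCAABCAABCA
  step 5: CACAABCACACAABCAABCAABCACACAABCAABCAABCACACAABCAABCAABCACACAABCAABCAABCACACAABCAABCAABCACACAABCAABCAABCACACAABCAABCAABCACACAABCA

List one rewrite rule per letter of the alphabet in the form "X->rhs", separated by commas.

A->CA, B->CA, C->AB

  step 2 ⇒ step 3: ABCACACACACACACA ⇒ CA·CA·AB·CA·AB·CA·AB·CA·AB·CA·AB·CA·AB·CA·AB·CA
    A ↦ CA
    B ↦ CA
    C ↦ AB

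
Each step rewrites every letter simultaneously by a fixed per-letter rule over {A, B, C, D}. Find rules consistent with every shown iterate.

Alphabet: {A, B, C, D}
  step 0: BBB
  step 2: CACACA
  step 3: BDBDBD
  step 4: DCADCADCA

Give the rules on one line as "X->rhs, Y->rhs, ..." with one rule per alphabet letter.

  step 3 ⇒ step 4: BDBDBD ⇒ D·CA·D·CA·D·CA
    B ↦ D
    D ↦ CA
  step 2 ⇒ step 3: CACACA ⇒ B·D·B·D·B·D
    A ↦ D
  step 2 ⇒ step 3: CACACA ⇒ B·D·B·D·B·D
    C ↦ B

A->D, B->D, C->B, D->CA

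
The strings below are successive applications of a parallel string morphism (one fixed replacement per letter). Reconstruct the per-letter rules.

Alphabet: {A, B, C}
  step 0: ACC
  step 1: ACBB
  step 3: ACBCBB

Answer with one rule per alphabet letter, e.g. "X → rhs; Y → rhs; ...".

  step 0 ⇒ step 1: ACC ⇒ AC·B·B
    A ↦ AC
    C ↦ B
    B ↦ C  (constrained at step 1)

A->AC, B->C, C->B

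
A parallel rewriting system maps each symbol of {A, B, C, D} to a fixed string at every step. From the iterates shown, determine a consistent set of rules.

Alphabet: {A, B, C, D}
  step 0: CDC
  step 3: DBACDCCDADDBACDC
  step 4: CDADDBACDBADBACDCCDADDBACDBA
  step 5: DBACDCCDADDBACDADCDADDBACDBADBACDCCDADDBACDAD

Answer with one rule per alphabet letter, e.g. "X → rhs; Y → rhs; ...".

A->D, B->DA, C->DBA, D->C

  step 4 ⇒ step 5: CDADDBACDBADBACDCCDADDBACDBA ⇒ DBA·C·D·C·C·DA·D·DBA·C·DA·D·C·DA·D·DBA·C·DBA·DBA·C·D·C·C·DA·D·DBA·C·DA·D
    A ↦ D
    B ↦ DA
    C ↦ DBA
    D ↦ C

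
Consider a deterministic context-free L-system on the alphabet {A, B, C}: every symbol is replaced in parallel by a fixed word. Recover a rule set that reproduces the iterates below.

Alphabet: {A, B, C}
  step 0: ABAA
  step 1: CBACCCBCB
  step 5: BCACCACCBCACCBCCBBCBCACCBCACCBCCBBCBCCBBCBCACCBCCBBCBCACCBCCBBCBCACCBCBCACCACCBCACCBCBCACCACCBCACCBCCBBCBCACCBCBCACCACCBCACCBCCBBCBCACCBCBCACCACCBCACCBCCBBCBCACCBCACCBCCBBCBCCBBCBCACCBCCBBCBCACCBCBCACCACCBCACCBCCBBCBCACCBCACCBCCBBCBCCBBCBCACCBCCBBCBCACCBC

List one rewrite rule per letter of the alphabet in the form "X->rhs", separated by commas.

A->CB, B->ACC, C->BC

  step 0 ⇒ step 1: ABAA ⇒ CB·ACC·CB·CB
    A ↦ CB
    B ↦ ACC
    C ↦ BC  (constrained at step 1)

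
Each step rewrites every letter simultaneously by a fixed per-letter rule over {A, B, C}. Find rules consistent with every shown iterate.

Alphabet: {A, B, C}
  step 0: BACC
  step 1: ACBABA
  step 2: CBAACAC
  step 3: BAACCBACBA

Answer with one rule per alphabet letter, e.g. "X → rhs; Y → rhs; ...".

  step 2 ⇒ step 3: CBAACAC ⇒ BA·A·C·C·BA·C·BA
    A ↦ C
    B ↦ A
    C ↦ BA

A->C, B->A, C->BA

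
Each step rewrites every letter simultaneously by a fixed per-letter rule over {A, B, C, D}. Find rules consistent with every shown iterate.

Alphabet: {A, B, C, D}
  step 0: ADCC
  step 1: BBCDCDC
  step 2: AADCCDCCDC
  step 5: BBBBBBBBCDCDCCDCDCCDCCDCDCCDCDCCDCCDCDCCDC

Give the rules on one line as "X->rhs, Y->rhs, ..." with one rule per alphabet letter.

  step 1 ⇒ step 2: BBCDCDC ⇒ A·A·DC·C·DC·C·DC
    B ↦ A
    C ↦ DC
    D ↦ C
  step 0 ⇒ step 1: ADCC ⇒ BB·C·DC·DC
    A ↦ BB

A->BB, B->A, C->DC, D->C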